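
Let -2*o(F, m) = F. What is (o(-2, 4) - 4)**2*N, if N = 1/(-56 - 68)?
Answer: -9/124 ≈ -0.072581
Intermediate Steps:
N = -1/124 (N = 1/(-124) = -1/124 ≈ -0.0080645)
o(F, m) = -F/2
(o(-2, 4) - 4)**2*N = (-1/2*(-2) - 4)**2*(-1/124) = (1 - 4)**2*(-1/124) = (-3)**2*(-1/124) = 9*(-1/124) = -9/124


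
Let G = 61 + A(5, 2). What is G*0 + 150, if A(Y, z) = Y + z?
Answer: 150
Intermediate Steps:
G = 68 (G = 61 + (5 + 2) = 61 + 7 = 68)
G*0 + 150 = 68*0 + 150 = 0 + 150 = 150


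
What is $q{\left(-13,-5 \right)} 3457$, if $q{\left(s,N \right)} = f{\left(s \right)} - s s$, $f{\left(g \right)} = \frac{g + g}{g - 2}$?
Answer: $- \frac{8673613}{15} \approx -5.7824 \cdot 10^{5}$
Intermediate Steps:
$f{\left(g \right)} = \frac{2 g}{-2 + g}$
$q{\left(s,N \right)} = - s^{2} + \frac{2 s}{-2 + s}$ ($q{\left(s,N \right)} = \frac{2 s}{-2 + s} - s s = \frac{2 s}{-2 + s} - s^{2} = - s^{2} + \frac{2 s}{-2 + s}$)
$q{\left(-13,-5 \right)} 3457 = - \frac{13 \left(2 - 13 \left(2 - -13\right)\right)}{-2 - 13} \cdot 3457 = - \frac{13 \left(2 - 13 \left(2 + 13\right)\right)}{-15} \cdot 3457 = \left(-13\right) \left(- \frac{1}{15}\right) \left(2 - 195\right) 3457 = \left(-13\right) \left(- \frac{1}{15}\right) \left(-193\right) 3457 = \left(- \frac{2509}{15}\right) 3457 = - \frac{8673613}{15}$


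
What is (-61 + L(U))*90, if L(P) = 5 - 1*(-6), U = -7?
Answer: -4500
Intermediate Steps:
L(P) = 11 (L(P) = 5 + 6 = 11)
(-61 + L(U))*90 = (-61 + 11)*90 = -50*90 = -4500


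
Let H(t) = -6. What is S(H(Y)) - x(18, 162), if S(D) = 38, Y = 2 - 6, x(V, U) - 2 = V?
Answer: 18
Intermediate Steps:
x(V, U) = 2 + V
Y = -4
S(H(Y)) - x(18, 162) = 38 - (2 + 18) = 38 - 1*20 = 38 - 20 = 18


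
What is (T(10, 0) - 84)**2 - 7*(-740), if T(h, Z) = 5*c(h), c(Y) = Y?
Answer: 6336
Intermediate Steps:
T(h, Z) = 5*h
(T(10, 0) - 84)**2 - 7*(-740) = (5*10 - 84)**2 - 7*(-740) = (50 - 84)**2 - 1*(-5180) = (-34)**2 + 5180 = 1156 + 5180 = 6336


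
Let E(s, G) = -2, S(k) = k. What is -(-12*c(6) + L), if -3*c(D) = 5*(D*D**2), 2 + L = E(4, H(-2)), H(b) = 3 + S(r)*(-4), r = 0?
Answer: -4316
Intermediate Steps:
H(b) = 3 (H(b) = 3 + 0*(-4) = 3 + 0 = 3)
L = -4 (L = -2 - 2 = -4)
c(D) = -5*D**3/3 (c(D) = -5*D*D**2/3 = -5*D**3/3)
-(-12*c(6) + L) = -(-(-20)*6**3 - 4) = -(-(-20)*216 - 4) = -(-12*(-360) - 4) = -(4320 - 4) = -1*4316 = -4316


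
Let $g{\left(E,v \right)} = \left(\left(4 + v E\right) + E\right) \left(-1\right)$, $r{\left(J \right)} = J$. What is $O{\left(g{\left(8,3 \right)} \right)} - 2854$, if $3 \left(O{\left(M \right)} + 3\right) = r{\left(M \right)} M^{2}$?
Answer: $-18409$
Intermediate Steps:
$g{\left(E,v \right)} = -4 - E - E v$ ($g{\left(E,v \right)} = \left(\left(4 + E v\right) + E\right) \left(-1\right) = \left(4 + E + E v\right) \left(-1\right) = -4 - E - E v$)
$O{\left(M \right)} = -3 + \frac{M^{3}}{3}$ ($O{\left(M \right)} = -3 + \frac{M M^{2}}{3} = -3 + \frac{M^{3}}{3}$)
$O{\left(g{\left(8,3 \right)} \right)} - 2854 = \left(-3 + \frac{\left(-4 - 8 - 8 \cdot 3\right)^{3}}{3}\right) - 2854 = \left(-3 + \frac{\left(-4 - 8 - 24\right)^{3}}{3}\right) - 2854 = \left(-3 + \frac{\left(-36\right)^{3}}{3}\right) - 2854 = \left(-3 + \frac{1}{3} \left(-46656\right)\right) - 2854 = \left(-3 - 15552\right) - 2854 = -15555 - 2854 = -18409$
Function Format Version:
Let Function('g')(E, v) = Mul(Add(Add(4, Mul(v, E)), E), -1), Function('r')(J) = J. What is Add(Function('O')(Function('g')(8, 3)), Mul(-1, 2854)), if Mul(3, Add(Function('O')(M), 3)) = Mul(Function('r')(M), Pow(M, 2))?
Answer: -18409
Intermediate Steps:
Function('g')(E, v) = Add(-4, Mul(-1, E), Mul(-1, E, v)) (Function('g')(E, v) = Mul(Add(Add(4, Mul(E, v)), E), -1) = Mul(Add(4, E, Mul(E, v)), -1) = Add(-4, Mul(-1, E), Mul(-1, E, v)))
Function('O')(M) = Add(-3, Mul(Rational(1, 3), Pow(M, 3))) (Function('O')(M) = Add(-3, Mul(Rational(1, 3), Mul(M, Pow(M, 2)))) = Add(-3, Mul(Rational(1, 3), Pow(M, 3))))
Add(Function('O')(Function('g')(8, 3)), Mul(-1, 2854)) = Add(Add(-3, Mul(Rational(1, 3), Pow(Add(-4, Mul(-1, 8), Mul(-1, 8, 3)), 3))), Mul(-1, 2854)) = Add(Add(-3, Mul(Rational(1, 3), Pow(Add(-4, -8, -24), 3))), -2854) = Add(Add(-3, Mul(Rational(1, 3), Pow(-36, 3))), -2854) = Add(Add(-3, Mul(Rational(1, 3), -46656)), -2854) = Add(Add(-3, -15552), -2854) = Add(-15555, -2854) = -18409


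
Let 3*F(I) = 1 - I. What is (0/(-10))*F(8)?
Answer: 0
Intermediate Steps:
F(I) = ⅓ - I/3 (F(I) = (1 - I)/3 = ⅓ - I/3)
(0/(-10))*F(8) = (0/(-10))*(⅓ - ⅓*8) = (0*(-⅒))*(⅓ - 8/3) = 0*(-7/3) = 0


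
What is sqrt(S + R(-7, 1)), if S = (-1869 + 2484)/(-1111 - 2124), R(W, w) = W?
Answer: 2*I*sqrt(752461)/647 ≈ 2.6814*I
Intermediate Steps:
S = -123/647 (S = 615/(-3235) = 615*(-1/3235) = -123/647 ≈ -0.19011)
sqrt(S + R(-7, 1)) = sqrt(-123/647 - 7) = sqrt(-4652/647) = 2*I*sqrt(752461)/647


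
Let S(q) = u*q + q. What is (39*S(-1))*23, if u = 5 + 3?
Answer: -8073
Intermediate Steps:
u = 8
S(q) = 9*q (S(q) = 8*q + q = 9*q)
(39*S(-1))*23 = (39*(9*(-1)))*23 = (39*(-9))*23 = -351*23 = -8073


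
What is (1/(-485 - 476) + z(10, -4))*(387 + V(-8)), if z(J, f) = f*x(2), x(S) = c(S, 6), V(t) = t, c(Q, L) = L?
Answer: -8741635/961 ≈ -9096.4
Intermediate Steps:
x(S) = 6
z(J, f) = 6*f (z(J, f) = f*6 = 6*f)
(1/(-485 - 476) + z(10, -4))*(387 + V(-8)) = (1/(-485 - 476) + 6*(-4))*(387 - 8) = (1/(-961) - 24)*379 = (-1/961 - 24)*379 = -23065/961*379 = -8741635/961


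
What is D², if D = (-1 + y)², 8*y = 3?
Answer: 625/4096 ≈ 0.15259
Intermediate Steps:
y = 3/8 (y = (⅛)*3 = 3/8 ≈ 0.37500)
D = 25/64 (D = (-1 + 3/8)² = (-5/8)² = 25/64 ≈ 0.39063)
D² = (25/64)² = 625/4096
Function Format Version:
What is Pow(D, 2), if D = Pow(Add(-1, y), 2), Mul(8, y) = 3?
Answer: Rational(625, 4096) ≈ 0.15259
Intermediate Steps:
y = Rational(3, 8) (y = Mul(Rational(1, 8), 3) = Rational(3, 8) ≈ 0.37500)
D = Rational(25, 64) (D = Pow(Add(-1, Rational(3, 8)), 2) = Pow(Rational(-5, 8), 2) = Rational(25, 64) ≈ 0.39063)
Pow(D, 2) = Pow(Rational(25, 64), 2) = Rational(625, 4096)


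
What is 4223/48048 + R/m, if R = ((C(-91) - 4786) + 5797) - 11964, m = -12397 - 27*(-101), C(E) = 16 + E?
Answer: 285354877/232312080 ≈ 1.2283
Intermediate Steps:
m = -9670 (m = -12397 - 1*(-2727) = -12397 + 2727 = -9670)
R = -11028 (R = (((16 - 91) - 4786) + 5797) - 11964 = ((-75 - 4786) + 5797) - 11964 = (-4861 + 5797) - 11964 = 936 - 11964 = -11028)
4223/48048 + R/m = 4223/48048 - 11028/(-9670) = 4223*(1/48048) - 11028*(-1/9670) = 4223/48048 + 5514/4835 = 285354877/232312080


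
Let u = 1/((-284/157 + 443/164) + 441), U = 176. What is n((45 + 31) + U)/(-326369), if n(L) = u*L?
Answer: -6488496/3713375242067 ≈ -1.7473e-6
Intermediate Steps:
u = 25748/11377843 (u = 1/((-284*1/157 + 443*(1/164)) + 441) = 1/((-284/157 + 443/164) + 441) = 1/(22975/25748 + 441) = 1/(11377843/25748) = 25748/11377843 ≈ 0.0022630)
n(L) = 25748*L/11377843
n((45 + 31) + U)/(-326369) = (25748*((45 + 31) + 176)/11377843)/(-326369) = (25748*(76 + 176)/11377843)*(-1/326369) = ((25748/11377843)*252)*(-1/326369) = (6488496/11377843)*(-1/326369) = -6488496/3713375242067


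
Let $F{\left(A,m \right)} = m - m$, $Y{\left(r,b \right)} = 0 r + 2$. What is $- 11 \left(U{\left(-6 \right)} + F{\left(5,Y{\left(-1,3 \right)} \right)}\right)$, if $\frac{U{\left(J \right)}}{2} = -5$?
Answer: $110$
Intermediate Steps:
$U{\left(J \right)} = -10$ ($U{\left(J \right)} = 2 \left(-5\right) = -10$)
$Y{\left(r,b \right)} = 2$ ($Y{\left(r,b \right)} = 0 + 2 = 2$)
$F{\left(A,m \right)} = 0$
$- 11 \left(U{\left(-6 \right)} + F{\left(5,Y{\left(-1,3 \right)} \right)}\right) = - 11 \left(-10 + 0\right) = \left(-11\right) \left(-10\right) = 110$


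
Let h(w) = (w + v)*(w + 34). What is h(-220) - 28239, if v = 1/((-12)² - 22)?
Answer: 773448/61 ≈ 12679.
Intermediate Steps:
v = 1/122 (v = 1/(144 - 22) = 1/122 ≈ 0.0081967)
h(w) = (34 + w)*(1/122 + w) (h(w) = (w + 1/122)*(w + 34) = (1/122 + w)*(34 + w) = (34 + w)*(1/122 + w))
h(-220) - 28239 = (17/61 + (-220)² + (4149/122)*(-220)) - 28239 = (17/61 + 48400 - 456390/61) - 28239 = 2496027/61 - 28239 = 773448/61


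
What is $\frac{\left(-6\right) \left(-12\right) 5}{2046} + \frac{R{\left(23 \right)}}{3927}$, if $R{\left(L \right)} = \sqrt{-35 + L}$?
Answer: $\frac{60}{341} + \frac{2 i \sqrt{3}}{3927} \approx 0.17595 + 0.00088212 i$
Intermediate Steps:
$\frac{\left(-6\right) \left(-12\right) 5}{2046} + \frac{R{\left(23 \right)}}{3927} = \frac{\left(-6\right) \left(-12\right) 5}{2046} + \frac{\sqrt{-35 + 23}}{3927} = 72 \cdot 5 \cdot \frac{1}{2046} + \sqrt{-12} \cdot \frac{1}{3927} = 360 \cdot \frac{1}{2046} + 2 i \sqrt{3} \cdot \frac{1}{3927} = \frac{60}{341} + \frac{2 i \sqrt{3}}{3927}$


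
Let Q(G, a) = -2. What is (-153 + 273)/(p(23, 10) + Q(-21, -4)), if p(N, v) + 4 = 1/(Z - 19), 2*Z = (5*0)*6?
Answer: -456/23 ≈ -19.826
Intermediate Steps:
Z = 0 (Z = ((5*0)*6)/2 = (0*6)/2 = (½)*0 = 0)
p(N, v) = -77/19 (p(N, v) = -4 + 1/(0 - 19) = -4 + 1/(-19) = -4 - 1/19 = -77/19)
(-153 + 273)/(p(23, 10) + Q(-21, -4)) = (-153 + 273)/(-77/19 - 2) = 120/(-115/19) = 120*(-19/115) = -456/23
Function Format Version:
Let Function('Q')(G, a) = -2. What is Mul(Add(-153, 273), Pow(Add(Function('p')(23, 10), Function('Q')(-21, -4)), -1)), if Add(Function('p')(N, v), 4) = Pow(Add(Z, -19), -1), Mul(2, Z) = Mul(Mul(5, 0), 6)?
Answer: Rational(-456, 23) ≈ -19.826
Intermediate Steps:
Z = 0 (Z = Mul(Rational(1, 2), Mul(Mul(5, 0), 6)) = Mul(Rational(1, 2), Mul(0, 6)) = Mul(Rational(1, 2), 0) = 0)
Function('p')(N, v) = Rational(-77, 19) (Function('p')(N, v) = Add(-4, Pow(Add(0, -19), -1)) = Add(-4, Pow(-19, -1)) = Add(-4, Rational(-1, 19)) = Rational(-77, 19))
Mul(Add(-153, 273), Pow(Add(Function('p')(23, 10), Function('Q')(-21, -4)), -1)) = Mul(Add(-153, 273), Pow(Add(Rational(-77, 19), -2), -1)) = Mul(120, Pow(Rational(-115, 19), -1)) = Mul(120, Rational(-19, 115)) = Rational(-456, 23)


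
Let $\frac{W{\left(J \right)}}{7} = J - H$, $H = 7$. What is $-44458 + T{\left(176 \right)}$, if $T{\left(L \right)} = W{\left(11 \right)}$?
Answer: $-44430$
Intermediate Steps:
$W{\left(J \right)} = -49 + 7 J$ ($W{\left(J \right)} = 7 \left(J - 7\right) = 7 \left(-7 + J\right) = -49 + 7 J$)
$T{\left(L \right)} = 28$ ($T{\left(L \right)} = -49 + 7 \cdot 11 = -49 + 77 = 28$)
$-44458 + T{\left(176 \right)} = -44458 + 28 = -44430$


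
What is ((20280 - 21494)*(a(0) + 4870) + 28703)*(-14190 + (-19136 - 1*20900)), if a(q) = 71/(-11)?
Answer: 3504737705978/11 ≈ 3.1861e+11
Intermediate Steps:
a(q) = -71/11 (a(q) = 71*(-1/11) = -71/11)
((20280 - 21494)*(a(0) + 4870) + 28703)*(-14190 + (-19136 - 1*20900)) = ((20280 - 21494)*(-71/11 + 4870) + 28703)*(-14190 + (-19136 - 1*20900)) = (-1214*53499/11 + 28703)*(-14190 + (-19136 - 20900)) = (-64947786/11 + 28703)*(-14190 - 40036) = -64632053/11*(-54226) = 3504737705978/11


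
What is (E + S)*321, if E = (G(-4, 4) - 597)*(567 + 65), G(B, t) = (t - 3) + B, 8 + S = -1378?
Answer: -122168106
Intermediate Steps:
S = -1386 (S = -8 - 1378 = -1386)
G(B, t) = -3 + B + t (G(B, t) = (-3 + t) + B = -3 + B + t)
E = -379200 (E = ((-3 - 4 + 4) - 597)*(567 + 65) = (-3 - 597)*632 = -600*632 = -379200)
(E + S)*321 = (-379200 - 1386)*321 = -380586*321 = -122168106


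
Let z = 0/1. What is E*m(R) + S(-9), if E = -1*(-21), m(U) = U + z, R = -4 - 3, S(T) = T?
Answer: -156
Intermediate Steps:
R = -7
z = 0 (z = 0*1 = 0)
m(U) = U (m(U) = U + 0 = U)
E = 21
E*m(R) + S(-9) = 21*(-7) - 9 = -147 - 9 = -156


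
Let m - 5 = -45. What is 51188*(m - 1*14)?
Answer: -2764152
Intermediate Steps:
m = -40 (m = 5 - 45 = -40)
51188*(m - 1*14) = 51188*(-40 - 1*14) = 51188*(-40 - 14) = 51188*(-54) = -2764152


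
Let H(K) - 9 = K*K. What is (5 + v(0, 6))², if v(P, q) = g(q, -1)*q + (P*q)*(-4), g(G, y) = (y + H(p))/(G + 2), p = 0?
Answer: 121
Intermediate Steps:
H(K) = 9 + K² (H(K) = 9 + K*K = 9 + K²)
g(G, y) = (9 + y)/(2 + G) (g(G, y) = (y + (9 + 0²))/(G + 2) = (y + (9 + 0))/(2 + G) = (y + 9)/(2 + G) = (9 + y)/(2 + G))
v(P, q) = -4*P*q + 8*q/(2 + q) (v(P, q) = ((9 - 1)/(2 + q))*q + (P*q)*(-4) = (8/(2 + q))*q - 4*P*q = 8*q/(2 + q) - 4*P*q = -4*P*q + 8*q/(2 + q))
(5 + v(0, 6))² = (5 - 4*6*(-2 + 0*(2 + 6))/(2 + 6))² = (5 - 4*6*(-2 + 0*8)/8)² = (5 - 4*6*⅛*(-2 + 0))² = (5 - 4*6*⅛*(-2))² = (5 + 6)² = 11² = 121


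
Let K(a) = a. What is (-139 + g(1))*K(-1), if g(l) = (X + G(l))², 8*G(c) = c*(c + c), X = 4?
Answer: 1935/16 ≈ 120.94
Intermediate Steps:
G(c) = c²/4 (G(c) = (c*(c + c))/8 = (c*(2*c))/8 = (2*c²)/8 = c²/4)
g(l) = (4 + l²/4)²
(-139 + g(1))*K(-1) = (-139 + (16 + 1²)²/16)*(-1) = (-139 + (16 + 1)²/16)*(-1) = (-139 + (1/16)*17²)*(-1) = (-139 + (1/16)*289)*(-1) = (-139 + 289/16)*(-1) = -1935/16*(-1) = 1935/16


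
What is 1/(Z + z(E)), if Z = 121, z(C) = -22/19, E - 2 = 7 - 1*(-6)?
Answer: 19/2277 ≈ 0.0083443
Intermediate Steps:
E = 15 (E = 2 + (7 - 1*(-6)) = 2 + (7 + 6) = 2 + 13 = 15)
z(C) = -22/19 (z(C) = -22*1/19 = -22/19)
1/(Z + z(E)) = 1/(121 - 22/19) = 1/(2277/19) = 19/2277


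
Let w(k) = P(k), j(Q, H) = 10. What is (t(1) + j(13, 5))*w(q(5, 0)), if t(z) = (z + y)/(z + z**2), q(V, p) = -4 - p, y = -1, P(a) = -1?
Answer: -10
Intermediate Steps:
t(z) = (-1 + z)/(z + z**2) (t(z) = (z - 1)/(z + z**2) = (-1 + z)/(z + z**2))
w(k) = -1
(t(1) + j(13, 5))*w(q(5, 0)) = ((-1 + 1)/(1*(1 + 1)) + 10)*(-1) = (1*0/2 + 10)*(-1) = (1*(1/2)*0 + 10)*(-1) = (0 + 10)*(-1) = 10*(-1) = -10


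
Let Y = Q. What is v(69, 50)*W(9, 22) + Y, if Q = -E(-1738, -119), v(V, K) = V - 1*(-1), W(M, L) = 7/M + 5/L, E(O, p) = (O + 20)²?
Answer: -292193911/99 ≈ -2.9515e+6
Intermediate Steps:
E(O, p) = (20 + O)²
W(M, L) = 5/L + 7/M
v(V, K) = 1 + V (v(V, K) = V + 1 = 1 + V)
Q = -2951524 (Q = -(20 - 1738)² = -1*(-1718)² = -1*2951524 = -2951524)
Y = -2951524
v(69, 50)*W(9, 22) + Y = (1 + 69)*(5/22 + 7/9) - 2951524 = 70*(5*(1/22) + 7*(⅑)) - 2951524 = 70*(5/22 + 7/9) - 2951524 = 70*(199/198) - 2951524 = 6965/99 - 2951524 = -292193911/99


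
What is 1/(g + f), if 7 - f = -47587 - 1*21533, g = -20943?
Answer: 1/48184 ≈ 2.0754e-5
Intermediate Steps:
f = 69127 (f = 7 - (-47587 - 1*21533) = 7 - (-47587 - 21533) = 7 - 1*(-69120) = 7 + 69120 = 69127)
1/(g + f) = 1/(-20943 + 69127) = 1/48184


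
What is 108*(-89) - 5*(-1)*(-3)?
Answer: -9627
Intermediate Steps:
108*(-89) - 5*(-1)*(-3) = -9612 + 5*(-3) = -9612 - 15 = -9627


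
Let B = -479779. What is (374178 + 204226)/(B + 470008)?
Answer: -578404/9771 ≈ -59.196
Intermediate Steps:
(374178 + 204226)/(B + 470008) = (374178 + 204226)/(-479779 + 470008) = 578404/(-9771) = 578404*(-1/9771) = -578404/9771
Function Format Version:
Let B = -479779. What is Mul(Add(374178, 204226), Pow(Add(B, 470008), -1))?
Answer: Rational(-578404, 9771) ≈ -59.196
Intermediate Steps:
Mul(Add(374178, 204226), Pow(Add(B, 470008), -1)) = Mul(Add(374178, 204226), Pow(Add(-479779, 470008), -1)) = Mul(578404, Pow(-9771, -1)) = Mul(578404, Rational(-1, 9771)) = Rational(-578404, 9771)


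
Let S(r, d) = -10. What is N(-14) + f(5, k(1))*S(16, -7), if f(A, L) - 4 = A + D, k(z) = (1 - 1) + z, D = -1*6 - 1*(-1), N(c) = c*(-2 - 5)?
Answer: 58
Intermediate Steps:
N(c) = -7*c (N(c) = c*(-7) = -7*c)
D = -5 (D = -6 + 1 = -5)
k(z) = z (k(z) = 0 + z = z)
f(A, L) = -1 + A (f(A, L) = 4 + (A - 5) = 4 + (-5 + A) = -1 + A)
N(-14) + f(5, k(1))*S(16, -7) = -7*(-14) + (-1 + 5)*(-10) = 98 + 4*(-10) = 98 - 40 = 58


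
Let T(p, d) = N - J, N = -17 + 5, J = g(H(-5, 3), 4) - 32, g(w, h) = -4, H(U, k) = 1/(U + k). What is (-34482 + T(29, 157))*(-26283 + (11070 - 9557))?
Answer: 853524660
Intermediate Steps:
J = -36 (J = -4 - 32 = -36)
N = -12
T(p, d) = 24 (T(p, d) = -12 - 1*(-36) = -12 + 36 = 24)
(-34482 + T(29, 157))*(-26283 + (11070 - 9557)) = (-34482 + 24)*(-26283 + (11070 - 9557)) = -34458*(-26283 + 1513) = -34458*(-24770) = 853524660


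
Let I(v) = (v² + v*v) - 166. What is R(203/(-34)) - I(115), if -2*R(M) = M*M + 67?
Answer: -60887269/2312 ≈ -26335.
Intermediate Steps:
R(M) = -67/2 - M²/2 (R(M) = -(M*M + 67)/2 = -(M² + 67)/2 = -(67 + M²)/2 = -67/2 - M²/2)
I(v) = -166 + 2*v² (I(v) = (v² + v²) - 166 = 2*v² - 166 = -166 + 2*v²)
R(203/(-34)) - I(115) = (-67/2 - (203/(-34))²/2) - (-166 + 2*115²) = (-67/2 - (203*(-1/34))²/2) - (-166 + 2*13225) = (-67/2 - (-203/34)²/2) - (-166 + 26450) = (-67/2 - ½*41209/1156) - 1*26284 = (-67/2 - 41209/2312) - 26284 = -118661/2312 - 26284 = -60887269/2312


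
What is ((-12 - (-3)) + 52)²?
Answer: 1849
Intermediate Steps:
((-12 - (-3)) + 52)² = ((-12 - 1*(-3)) + 52)² = ((-12 + 3) + 52)² = (-9 + 52)² = 43² = 1849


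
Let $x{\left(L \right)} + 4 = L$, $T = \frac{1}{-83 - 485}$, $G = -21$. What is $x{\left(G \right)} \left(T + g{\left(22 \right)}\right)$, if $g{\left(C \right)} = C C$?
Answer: $- \frac{6872775}{568} \approx -12100.0$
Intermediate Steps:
$T = - \frac{1}{568}$ ($T = \frac{1}{-568} = - \frac{1}{568} \approx -0.0017606$)
$x{\left(L \right)} = -4 + L$
$g{\left(C \right)} = C^{2}$
$x{\left(G \right)} \left(T + g{\left(22 \right)}\right) = \left(-4 - 21\right) \left(- \frac{1}{568} + 22^{2}\right) = - 25 \left(- \frac{1}{568} + 484\right) = \left(-25\right) \frac{274911}{568} = - \frac{6872775}{568}$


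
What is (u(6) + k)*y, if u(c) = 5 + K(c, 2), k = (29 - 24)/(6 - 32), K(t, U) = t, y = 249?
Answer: 69969/26 ≈ 2691.1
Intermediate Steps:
k = -5/26 (k = 5/(-26) = 5*(-1/26) = -5/26 ≈ -0.19231)
u(c) = 5 + c
(u(6) + k)*y = ((5 + 6) - 5/26)*249 = (11 - 5/26)*249 = (281/26)*249 = 69969/26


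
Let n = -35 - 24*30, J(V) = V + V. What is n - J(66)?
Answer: -887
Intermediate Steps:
J(V) = 2*V
n = -755 (n = -35 - 720 = -755)
n - J(66) = -755 - 2*66 = -755 - 1*132 = -755 - 132 = -887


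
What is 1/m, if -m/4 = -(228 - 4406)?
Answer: -1/16712 ≈ -5.9837e-5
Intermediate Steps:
m = -16712 (m = -(-4)*(228 - 4406) = -(-4)*(-4178) = -4*4178 = -16712)
1/m = 1/(-16712) = -1/16712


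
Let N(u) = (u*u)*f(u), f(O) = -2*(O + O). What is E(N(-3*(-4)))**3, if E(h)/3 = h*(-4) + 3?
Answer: 570816200937177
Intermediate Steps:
f(O) = -4*O
N(u) = -4*u**3 (N(u) = (u*u)*(-4*u) = u**2*(-4*u) = -4*u**3)
E(h) = 9 - 12*h (E(h) = 3*(h*(-4) + 3) = 3*(-4*h + 3) = 3*(3 - 4*h) = 9 - 12*h)
E(N(-3*(-4)))**3 = (9 - (-48)*(-3*(-4))**3)**3 = (9 - (-48)*12**3)**3 = (9 - (-48)*1728)**3 = (9 - 12*(-6912))**3 = (9 + 82944)**3 = 82953**3 = 570816200937177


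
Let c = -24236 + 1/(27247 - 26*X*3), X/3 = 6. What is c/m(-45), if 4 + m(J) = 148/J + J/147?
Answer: 1381059738135/432792721 ≈ 3191.0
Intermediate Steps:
m(J) = -4 + 148/J + J/147 (m(J) = -4 + (148/J + J/147) = -4 + 148/J + J/147)
X = 18 (X = 3*6 = 18)
c = -626330947/25843 (c = -24236 + 1/(27247 - 26*18*3) = -24236 + 1/(27247 - 468*3) = -24236 + 1/(27247 - 1404) = -24236 + 1/25843 = -626330947/25843 ≈ -24236.)
c/m(-45) = -626330947/(25843*(-4 + 148/(-45) + (1/147)*(-45))) = -626330947/(25843*(-4 + 148*(-1/45) - 15/49)) = -626330947/(25843*(-4 - 148/45 - 15/49)) = -626330947/(25843*(-16747/2205)) = -626330947/25843*(-2205/16747) = 1381059738135/432792721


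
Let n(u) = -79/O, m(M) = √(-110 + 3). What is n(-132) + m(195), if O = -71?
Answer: 79/71 + I*√107 ≈ 1.1127 + 10.344*I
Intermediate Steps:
m(M) = I*√107 (m(M) = √(-107) = I*√107)
n(u) = 79/71 (n(u) = -79/(-71) = -79*(-1/71) = 79/71)
n(-132) + m(195) = 79/71 + I*√107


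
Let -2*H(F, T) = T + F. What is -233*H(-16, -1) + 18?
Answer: -3925/2 ≈ -1962.5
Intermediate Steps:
H(F, T) = -F/2 - T/2 (H(F, T) = -(T + F)/2 = -(F + T)/2 = -F/2 - T/2)
-233*H(-16, -1) + 18 = -233*(-½*(-16) - ½*(-1)) + 18 = -233*(8 + ½) + 18 = -233*17/2 + 18 = -3961/2 + 18 = -3925/2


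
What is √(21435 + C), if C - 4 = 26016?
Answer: √47455 ≈ 217.84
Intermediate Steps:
C = 26020 (C = 4 + 26016 = 26020)
√(21435 + C) = √(21435 + 26020) = √47455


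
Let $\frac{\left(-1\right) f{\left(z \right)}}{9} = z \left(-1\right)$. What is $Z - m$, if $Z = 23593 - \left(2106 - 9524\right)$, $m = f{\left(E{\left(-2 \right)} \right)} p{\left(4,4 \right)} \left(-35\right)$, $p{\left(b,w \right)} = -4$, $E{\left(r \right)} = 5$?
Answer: $24711$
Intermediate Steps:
$f{\left(z \right)} = 9 z$ ($f{\left(z \right)} = - 9 z \left(-1\right) = - 9 \left(- z\right) = 9 z$)
$m = 6300$ ($m = 9 \cdot 5 \left(-4\right) \left(-35\right) = 45 \left(-4\right) \left(-35\right) = \left(-180\right) \left(-35\right) = 6300$)
$Z = 31011$ ($Z = 23593 - -7418 = 23593 + 7418 = 31011$)
$Z - m = 31011 - 6300 = 24711$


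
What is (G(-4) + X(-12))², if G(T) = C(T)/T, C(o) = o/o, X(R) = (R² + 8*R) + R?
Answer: 20449/16 ≈ 1278.1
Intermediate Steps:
X(R) = R² + 9*R
C(o) = 1
G(T) = 1/T
(G(-4) + X(-12))² = (1/(-4) - 12*(9 - 12))² = (-¼ - 12*(-3))² = (-¼ + 36)² = (143/4)² = 20449/16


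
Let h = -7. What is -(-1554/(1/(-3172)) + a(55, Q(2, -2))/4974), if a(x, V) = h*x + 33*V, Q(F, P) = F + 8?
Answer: -24518278457/4974 ≈ -4.9293e+6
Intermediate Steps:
Q(F, P) = 8 + F
a(x, V) = -7*x + 33*V
-(-1554/(1/(-3172)) + a(55, Q(2, -2))/4974) = -(-1554/(1/(-3172)) + (-7*55 + 33*(8 + 2))/4974) = -(-1554/(-1/3172) + (-385 + 33*10)*(1/4974)) = -(-1554*(-3172) + (-385 + 330)*(1/4974)) = -(4929288 - 55*1/4974) = -(4929288 - 55/4974) = -1*24518278457/4974 = -24518278457/4974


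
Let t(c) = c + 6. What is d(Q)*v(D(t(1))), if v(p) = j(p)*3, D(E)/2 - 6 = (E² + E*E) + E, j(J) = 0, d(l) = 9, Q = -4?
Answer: 0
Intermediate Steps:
t(c) = 6 + c
D(E) = 12 + 2*E + 4*E² (D(E) = 12 + 2*((E² + E*E) + E) = 12 + 2*((E² + E²) + E) = 12 + 2*(2*E² + E) = 12 + 2*(E + 2*E²) = 12 + (2*E + 4*E²) = 12 + 2*E + 4*E²)
v(p) = 0 (v(p) = 0*3 = 0)
d(Q)*v(D(t(1))) = 9*0 = 0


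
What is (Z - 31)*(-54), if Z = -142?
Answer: 9342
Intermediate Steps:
(Z - 31)*(-54) = (-142 - 31)*(-54) = -173*(-54) = 9342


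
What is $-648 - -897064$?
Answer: $896416$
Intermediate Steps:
$-648 - -897064 = -648 + 897064 = 896416$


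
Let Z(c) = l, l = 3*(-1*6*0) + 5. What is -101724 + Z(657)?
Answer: -101719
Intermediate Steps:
l = 5 (l = 3*(-6*0) + 5 = 3*0 + 5 = 0 + 5 = 5)
Z(c) = 5
-101724 + Z(657) = -101724 + 5 = -101719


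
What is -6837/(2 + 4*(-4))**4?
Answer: -6837/38416 ≈ -0.17797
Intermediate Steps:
-6837/(2 + 4*(-4))**4 = -6837/(2 - 16)**4 = -6837/((-14)**4) = -6837/38416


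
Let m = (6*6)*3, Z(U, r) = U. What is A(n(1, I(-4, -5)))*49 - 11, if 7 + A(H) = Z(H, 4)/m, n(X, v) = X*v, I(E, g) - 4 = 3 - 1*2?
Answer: -37987/108 ≈ -351.73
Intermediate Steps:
I(E, g) = 5 (I(E, g) = 4 + (3 - 1*2) = 4 + (3 - 2) = 4 + 1 = 5)
m = 108 (m = 36*3 = 108)
A(H) = -7 + H/108
A(n(1, I(-4, -5)))*49 - 11 = (-7 + (1*5)/108)*49 - 11 = (-7 + (1/108)*5)*49 - 11 = (-7 + 5/108)*49 - 11 = -751/108*49 - 11 = -36799/108 - 11 = -37987/108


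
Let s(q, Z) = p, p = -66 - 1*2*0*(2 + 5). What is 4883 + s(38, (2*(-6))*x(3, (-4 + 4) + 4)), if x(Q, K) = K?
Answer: 4817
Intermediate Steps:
p = -66 (p = -66 - 2*0*7 = -66 - 2*0 = -66 - 1*0 = -66 + 0 = -66)
s(q, Z) = -66
4883 + s(38, (2*(-6))*x(3, (-4 + 4) + 4)) = 4883 - 66 = 4817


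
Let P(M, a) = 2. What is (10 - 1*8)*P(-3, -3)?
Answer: 4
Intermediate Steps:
(10 - 1*8)*P(-3, -3) = (10 - 1*8)*2 = (10 - 8)*2 = 2*2 = 4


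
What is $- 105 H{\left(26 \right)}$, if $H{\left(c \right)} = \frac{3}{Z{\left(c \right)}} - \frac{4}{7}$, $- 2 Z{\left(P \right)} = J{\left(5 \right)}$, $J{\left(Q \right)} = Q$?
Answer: $186$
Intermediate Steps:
$Z{\left(P \right)} = - \frac{5}{2}$ ($Z{\left(P \right)} = \left(- \frac{1}{2}\right) 5 = - \frac{5}{2}$)
$H{\left(c \right)} = - \frac{62}{35}$ ($H{\left(c \right)} = \frac{3}{- \frac{5}{2}} - \frac{4}{7} = 3 \left(- \frac{2}{5}\right) - \frac{4}{7} = - \frac{6}{5} - \frac{4}{7} = - \frac{62}{35}$)
$- 105 H{\left(26 \right)} = \left(-105\right) \left(- \frac{62}{35}\right) = 186$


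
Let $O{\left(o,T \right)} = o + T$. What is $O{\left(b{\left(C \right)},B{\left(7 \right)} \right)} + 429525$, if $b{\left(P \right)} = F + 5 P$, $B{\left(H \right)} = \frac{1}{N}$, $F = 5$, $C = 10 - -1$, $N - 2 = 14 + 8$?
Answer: $\frac{10310041}{24} \approx 4.2959 \cdot 10^{5}$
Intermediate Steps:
$N = 24$ ($N = 2 + \left(14 + 8\right) = 2 + 22 = 24$)
$C = 11$ ($C = 10 + 1 = 11$)
$B{\left(H \right)} = \frac{1}{24}$
$b{\left(P \right)} = 5 + 5 P$
$O{\left(o,T \right)} = T + o$
$O{\left(b{\left(C \right)},B{\left(7 \right)} \right)} + 429525 = \left(\frac{1}{24} + \left(5 + 5 \cdot 11\right)\right) + 429525 = \left(\frac{1}{24} + \left(5 + 55\right)\right) + 429525 = \left(\frac{1}{24} + 60\right) + 429525 = \frac{1441}{24} + 429525 = \frac{10310041}{24}$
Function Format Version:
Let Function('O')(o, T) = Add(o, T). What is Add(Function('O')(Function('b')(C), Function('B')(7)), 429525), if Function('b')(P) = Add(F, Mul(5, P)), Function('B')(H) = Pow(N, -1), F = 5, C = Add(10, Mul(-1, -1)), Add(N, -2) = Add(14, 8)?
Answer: Rational(10310041, 24) ≈ 4.2959e+5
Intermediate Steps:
N = 24 (N = Add(2, Add(14, 8)) = Add(2, 22) = 24)
C = 11 (C = Add(10, 1) = 11)
Function('B')(H) = Rational(1, 24) (Function('B')(H) = Pow(24, -1) = Rational(1, 24))
Function('b')(P) = Add(5, Mul(5, P))
Function('O')(o, T) = Add(T, o)
Add(Function('O')(Function('b')(C), Function('B')(7)), 429525) = Add(Add(Rational(1, 24), Add(5, Mul(5, 11))), 429525) = Add(Add(Rational(1, 24), Add(5, 55)), 429525) = Add(Add(Rational(1, 24), 60), 429525) = Add(Rational(1441, 24), 429525) = Rational(10310041, 24)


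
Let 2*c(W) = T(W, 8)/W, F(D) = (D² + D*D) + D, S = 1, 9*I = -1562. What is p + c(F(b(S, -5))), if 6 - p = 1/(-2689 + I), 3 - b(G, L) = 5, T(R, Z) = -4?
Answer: 437998/77289 ≈ 5.6670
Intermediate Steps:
I = -1562/9 (I = (⅑)*(-1562) = -1562/9 ≈ -173.56)
b(G, L) = -2 (b(G, L) = 3 - 1*5 = 3 - 5 = -2)
p = 154587/25763 (p = 6 - 1/(-2689 - 1562/9) = 6 - 1/(-25763/9) = 6 - 1*(-9/25763) = 6 + 9/25763 = 154587/25763 ≈ 6.0004)
F(D) = D + 2*D² (F(D) = (D² + D²) + D = 2*D² + D = D + 2*D²)
c(W) = -2/W (c(W) = (-4/W)/2 = -2/W)
p + c(F(b(S, -5))) = 154587/25763 - 2*(-1/(2*(1 + 2*(-2)))) = 154587/25763 - 2*(-1/(2*(1 - 4))) = 154587/25763 - 2/((-2*(-3))) = 154587/25763 - 2/6 = 154587/25763 - 2*⅙ = 154587/25763 - ⅓ = 437998/77289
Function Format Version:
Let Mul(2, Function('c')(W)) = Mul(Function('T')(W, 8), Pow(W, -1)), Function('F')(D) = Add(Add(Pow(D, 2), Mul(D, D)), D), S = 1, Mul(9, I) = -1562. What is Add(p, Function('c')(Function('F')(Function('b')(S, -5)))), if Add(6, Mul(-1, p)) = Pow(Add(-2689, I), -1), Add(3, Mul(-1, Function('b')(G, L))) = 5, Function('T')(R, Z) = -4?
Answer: Rational(437998, 77289) ≈ 5.6670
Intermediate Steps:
I = Rational(-1562, 9) (I = Mul(Rational(1, 9), -1562) = Rational(-1562, 9) ≈ -173.56)
Function('b')(G, L) = -2 (Function('b')(G, L) = Add(3, Mul(-1, 5)) = Add(3, -5) = -2)
p = Rational(154587, 25763) (p = Add(6, Mul(-1, Pow(Add(-2689, Rational(-1562, 9)), -1))) = Add(6, Mul(-1, Pow(Rational(-25763, 9), -1))) = Add(6, Mul(-1, Rational(-9, 25763))) = Add(6, Rational(9, 25763)) = Rational(154587, 25763) ≈ 6.0004)
Function('F')(D) = Add(D, Mul(2, Pow(D, 2))) (Function('F')(D) = Add(Add(Pow(D, 2), Pow(D, 2)), D) = Add(Mul(2, Pow(D, 2)), D) = Add(D, Mul(2, Pow(D, 2))))
Function('c')(W) = Mul(-2, Pow(W, -1)) (Function('c')(W) = Mul(Rational(1, 2), Mul(-4, Pow(W, -1))) = Mul(-2, Pow(W, -1)))
Add(p, Function('c')(Function('F')(Function('b')(S, -5)))) = Add(Rational(154587, 25763), Mul(-2, Pow(Mul(-2, Add(1, Mul(2, -2))), -1))) = Add(Rational(154587, 25763), Mul(-2, Pow(Mul(-2, Add(1, -4)), -1))) = Add(Rational(154587, 25763), Mul(-2, Pow(Mul(-2, -3), -1))) = Add(Rational(154587, 25763), Mul(-2, Pow(6, -1))) = Add(Rational(154587, 25763), Mul(-2, Rational(1, 6))) = Add(Rational(154587, 25763), Rational(-1, 3)) = Rational(437998, 77289)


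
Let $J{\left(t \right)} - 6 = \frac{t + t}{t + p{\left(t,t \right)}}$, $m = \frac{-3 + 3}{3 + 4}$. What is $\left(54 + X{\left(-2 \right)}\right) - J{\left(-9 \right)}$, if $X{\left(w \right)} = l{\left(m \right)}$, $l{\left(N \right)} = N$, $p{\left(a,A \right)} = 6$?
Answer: $42$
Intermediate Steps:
$m = 0$ ($m = \frac{0}{7} = 0 \cdot \frac{1}{7} = 0$)
$J{\left(t \right)} = 6 + \frac{2 t}{6 + t}$ ($J{\left(t \right)} = 6 + \frac{t + t}{t + 6} = 6 + \frac{2 t}{6 + t}$)
$X{\left(w \right)} = 0$
$\left(54 + X{\left(-2 \right)}\right) - J{\left(-9 \right)} = \left(54 + 0\right) - \frac{4 \left(9 + 2 \left(-9\right)\right)}{6 - 9} = 54 - \frac{4 \left(9 - 18\right)}{-3} = 54 - 4 \left(- \frac{1}{3}\right) \left(-9\right) = 54 - 12 = 42$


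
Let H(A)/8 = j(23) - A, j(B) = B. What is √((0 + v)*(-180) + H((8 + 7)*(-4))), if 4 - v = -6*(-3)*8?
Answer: 2*√6466 ≈ 160.82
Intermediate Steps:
v = -140 (v = 4 - (-6*(-3))*8 = 4 - 18*8 = 4 - 1*144 = 4 - 144 = -140)
H(A) = 184 - 8*A (H(A) = 8*(23 - A) = 184 - 8*A)
√((0 + v)*(-180) + H((8 + 7)*(-4))) = √((0 - 140)*(-180) + (184 - 8*(8 + 7)*(-4))) = √(-140*(-180) + (184 - 120*(-4))) = √(25200 + (184 - 8*(-60))) = √(25200 + (184 + 480)) = √(25200 + 664) = √25864 = 2*√6466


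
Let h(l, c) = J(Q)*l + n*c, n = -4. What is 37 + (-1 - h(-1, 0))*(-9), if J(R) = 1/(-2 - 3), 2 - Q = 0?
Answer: 239/5 ≈ 47.800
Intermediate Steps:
Q = 2 (Q = 2 - 1*0 = 2 + 0 = 2)
J(R) = -⅕ (J(R) = 1/(-5) = -⅕)
h(l, c) = -4*c - l/5 (h(l, c) = -l/5 - 4*c = -4*c - l/5)
37 + (-1 - h(-1, 0))*(-9) = 37 + (-1 - (-4*0 - ⅕*(-1)))*(-9) = 37 + (-1 - (0 + ⅕))*(-9) = 37 + (-1 - 1*⅕)*(-9) = 37 + (-1 - ⅕)*(-9) = 37 - 6/5*(-9) = 37 + 54/5 = 239/5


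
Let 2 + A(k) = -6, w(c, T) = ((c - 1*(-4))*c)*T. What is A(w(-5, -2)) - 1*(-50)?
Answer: 42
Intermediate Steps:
w(c, T) = T*c*(4 + c) (w(c, T) = ((c + 4)*c)*T = ((4 + c)*c)*T = (c*(4 + c))*T = T*c*(4 + c))
A(k) = -8 (A(k) = -2 - 6 = -8)
A(w(-5, -2)) - 1*(-50) = -8 - 1*(-50) = -8 + 50 = 42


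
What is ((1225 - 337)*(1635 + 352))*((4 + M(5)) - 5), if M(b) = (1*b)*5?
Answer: 42346944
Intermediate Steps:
M(b) = 5*b (M(b) = b*5 = 5*b)
((1225 - 337)*(1635 + 352))*((4 + M(5)) - 5) = ((1225 - 337)*(1635 + 352))*((4 + 5*5) - 5) = (888*1987)*((4 + 25) - 5) = 1764456*(29 - 5) = 1764456*24 = 42346944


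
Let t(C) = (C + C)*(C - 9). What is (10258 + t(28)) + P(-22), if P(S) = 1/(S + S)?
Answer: 498167/44 ≈ 11322.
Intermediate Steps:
P(S) = 1/(2*S)
t(C) = 2*C*(-9 + C) (t(C) = (2*C)*(-9 + C) = 2*C*(-9 + C))
(10258 + t(28)) + P(-22) = (10258 + 2*28*(-9 + 28)) + (1/2)/(-22) = (10258 + 2*28*19) + (1/2)*(-1/22) = (10258 + 1064) - 1/44 = 11322 - 1/44 = 498167/44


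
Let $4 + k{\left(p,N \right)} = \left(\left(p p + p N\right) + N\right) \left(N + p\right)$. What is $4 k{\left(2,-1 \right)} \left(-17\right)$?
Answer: $204$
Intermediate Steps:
$k{\left(p,N \right)} = -4 + \left(N + p\right) \left(N + p^{2} + N p\right)$ ($k{\left(p,N \right)} = -4 + \left(\left(p p + p N\right) + N\right) \left(N + p\right) = -4 + \left(\left(p^{2} + N p\right) + N\right) \left(N + p\right) = -4 + \left(N + p^{2} + N p\right) \left(N + p\right) = -4 + \left(N + p\right) \left(N + p^{2} + N p\right)$)
$4 k{\left(2,-1 \right)} \left(-17\right) = 4 \left(-4 + \left(-1\right)^{2} + 2^{3} - 2 + 2 \left(-1\right)^{2} + 2 \left(-1\right) 2^{2}\right) \left(-17\right) = 4 \left(-4 + 1 + 8 - 2 + 2 \cdot 1 + 2 \left(-1\right) 4\right) \left(-17\right) = 4 \left(-4 + 1 + 8 - 2 + 2 - 8\right) \left(-17\right) = 4 \left(-3\right) \left(-17\right) = \left(-12\right) \left(-17\right) = 204$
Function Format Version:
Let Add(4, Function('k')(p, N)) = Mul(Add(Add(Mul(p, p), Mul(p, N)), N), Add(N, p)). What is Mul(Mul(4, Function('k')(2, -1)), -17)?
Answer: 204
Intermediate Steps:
Function('k')(p, N) = Add(-4, Mul(Add(N, p), Add(N, Pow(p, 2), Mul(N, p)))) (Function('k')(p, N) = Add(-4, Mul(Add(Add(Mul(p, p), Mul(p, N)), N), Add(N, p))) = Add(-4, Mul(Add(Add(Pow(p, 2), Mul(N, p)), N), Add(N, p))) = Add(-4, Mul(Add(N, Pow(p, 2), Mul(N, p)), Add(N, p))) = Add(-4, Mul(Add(N, p), Add(N, Pow(p, 2), Mul(N, p)))))
Mul(Mul(4, Function('k')(2, -1)), -17) = Mul(Mul(4, Add(-4, Pow(-1, 2), Pow(2, 3), Mul(-1, 2), Mul(2, Pow(-1, 2)), Mul(2, -1, Pow(2, 2)))), -17) = Mul(Mul(4, Add(-4, 1, 8, -2, Mul(2, 1), Mul(2, -1, 4))), -17) = Mul(Mul(4, Add(-4, 1, 8, -2, 2, -8)), -17) = Mul(Mul(4, -3), -17) = Mul(-12, -17) = 204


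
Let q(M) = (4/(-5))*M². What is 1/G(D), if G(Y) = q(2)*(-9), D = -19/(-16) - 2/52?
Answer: 5/144 ≈ 0.034722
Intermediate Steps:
q(M) = -4*M²/5 (q(M) = (4*(-⅕))*M² = -4*M²/5)
D = 239/208 (D = -19*(-1/16) - 2*1/52 = 19/16 - 1/26 = 239/208 ≈ 1.1490)
G(Y) = 144/5 (G(Y) = -⅘*2²*(-9) = -⅘*4*(-9) = -16/5*(-9) = 144/5)
1/G(D) = 1/(144/5) = 5/144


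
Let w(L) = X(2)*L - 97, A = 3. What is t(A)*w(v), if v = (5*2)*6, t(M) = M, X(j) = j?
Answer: 69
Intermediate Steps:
v = 60 (v = 10*6 = 60)
w(L) = -97 + 2*L (w(L) = 2*L - 97 = -97 + 2*L)
t(A)*w(v) = 3*(-97 + 2*60) = 3*(-97 + 120) = 3*23 = 69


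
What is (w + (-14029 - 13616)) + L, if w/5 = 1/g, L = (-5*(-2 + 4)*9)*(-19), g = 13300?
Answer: -68987099/2660 ≈ -25935.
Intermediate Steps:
L = 1710 (L = (-5*2*9)*(-19) = -10*9*(-19) = -90*(-19) = 1710)
w = 1/2660 (w = 5/13300 = 5*(1/13300) = 1/2660 ≈ 0.00037594)
(w + (-14029 - 13616)) + L = (1/2660 + (-14029 - 13616)) + 1710 = (1/2660 - 27645) + 1710 = -73535699/2660 + 1710 = -68987099/2660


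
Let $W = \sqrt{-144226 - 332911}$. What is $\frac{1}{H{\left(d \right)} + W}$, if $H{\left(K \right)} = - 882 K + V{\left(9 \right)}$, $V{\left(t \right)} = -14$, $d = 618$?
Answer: $- \frac{545090}{297123585237} - \frac{i \sqrt{477137}}{297123585237} \approx -1.8346 \cdot 10^{-6} - 2.3248 \cdot 10^{-9} i$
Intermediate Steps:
$H{\left(K \right)} = -14 - 882 K$ ($H{\left(K \right)} = - 882 K - 14 = -14 - 882 K$)
$W = i \sqrt{477137}$ ($W = \sqrt{-477137} = i \sqrt{477137} \approx 690.75 i$)
$\frac{1}{H{\left(d \right)} + W} = \frac{1}{\left(-14 - 545076\right) + i \sqrt{477137}} = \frac{1}{-545090 + i \sqrt{477137}}$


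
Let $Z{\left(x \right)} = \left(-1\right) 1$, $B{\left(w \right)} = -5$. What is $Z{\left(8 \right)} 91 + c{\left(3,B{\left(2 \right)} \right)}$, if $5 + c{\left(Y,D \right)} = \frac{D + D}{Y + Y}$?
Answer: $- \frac{293}{3} \approx -97.667$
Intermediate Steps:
$Z{\left(x \right)} = -1$
$c{\left(Y,D \right)} = -5 + \frac{D}{Y}$ ($c{\left(Y,D \right)} = -5 + \frac{D + D}{Y + Y} = -5 + \frac{2 D}{2 Y} = -5 + 2 D \frac{1}{2 Y} = -5 + \frac{D}{Y}$)
$Z{\left(8 \right)} 91 + c{\left(3,B{\left(2 \right)} \right)} = \left(-1\right) 91 - \left(5 + \frac{5}{3}\right) = -91 - \frac{20}{3} = - \frac{293}{3}$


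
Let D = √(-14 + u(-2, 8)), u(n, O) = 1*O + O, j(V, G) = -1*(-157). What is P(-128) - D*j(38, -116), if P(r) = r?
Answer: -128 - 157*√2 ≈ -350.03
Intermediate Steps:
j(V, G) = 157
u(n, O) = 2*O (u(n, O) = O + O = 2*O)
D = √2 (D = √(-14 + 2*8) = √(-14 + 16) = √2 ≈ 1.4142)
P(-128) - D*j(38, -116) = -128 - √2*157 = -128 - 157*√2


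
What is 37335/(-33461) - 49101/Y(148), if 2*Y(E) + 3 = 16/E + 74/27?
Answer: 3282645547293/5052611 ≈ 6.4969e+5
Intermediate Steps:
Y(E) = -7/54 + 8/E (Y(E) = -3/2 + (16/E + 74/27)/2 = -3/2 + (74/27 + 16/E)/2 = -3/2 + (37/27 + 8/E) = -7/54 + 8/E)
37335/(-33461) - 49101/Y(148) = 37335/(-33461) - 49101/(-7/54 + 8/148) = 37335*(-1/33461) - 49101/(-7/54 + 8*(1/148)) = -37335/33461 - 49101/(-7/54 + 2/37) = -37335/33461 - 49101/(-151/1998) = -37335/33461 - 49101*(-1998/151) = -37335/33461 + 98103798/151 = 3282645547293/5052611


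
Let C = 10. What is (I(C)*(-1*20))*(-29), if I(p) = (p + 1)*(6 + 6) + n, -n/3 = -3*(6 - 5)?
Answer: 81780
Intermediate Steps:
n = 9 (n = -(-9)*(6 - 5) = -(-9) = -3*(-3) = 9)
I(p) = 21 + 12*p (I(p) = (p + 1)*(6 + 6) + 9 = (1 + p)*12 + 9 = (12 + 12*p) + 9 = 21 + 12*p)
(I(C)*(-1*20))*(-29) = ((21 + 12*10)*(-1*20))*(-29) = ((21 + 120)*(-20))*(-29) = (141*(-20))*(-29) = -2820*(-29) = 81780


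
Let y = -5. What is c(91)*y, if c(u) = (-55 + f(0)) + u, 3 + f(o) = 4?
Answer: -185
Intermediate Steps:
f(o) = 1 (f(o) = -3 + 4 = 1)
c(u) = -54 + u (c(u) = (-55 + 1) + u = -54 + u)
c(91)*y = (-54 + 91)*(-5) = 37*(-5) = -185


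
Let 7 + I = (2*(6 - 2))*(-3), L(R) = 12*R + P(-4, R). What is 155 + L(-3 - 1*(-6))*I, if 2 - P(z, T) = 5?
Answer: -868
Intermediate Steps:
P(z, T) = -3 (P(z, T) = 2 - 1*5 = 2 - 5 = -3)
L(R) = -3 + 12*R (L(R) = 12*R - 3 = -3 + 12*R)
I = -31 (I = -7 + (2*(6 - 2))*(-3) = -7 + (2*4)*(-3) = -7 + 8*(-3) = -7 - 24 = -31)
155 + L(-3 - 1*(-6))*I = 155 + (-3 + 12*(-3 - 1*(-6)))*(-31) = 155 + (-3 + 12*(-3 + 6))*(-31) = 155 + (-3 + 12*3)*(-31) = 155 + (-3 + 36)*(-31) = 155 + 33*(-31) = 155 - 1023 = -868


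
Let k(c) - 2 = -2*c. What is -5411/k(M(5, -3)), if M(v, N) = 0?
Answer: -5411/2 ≈ -2705.5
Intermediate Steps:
k(c) = 2 - 2*c
-5411/k(M(5, -3)) = -5411/(2 - 2*0) = -5411/(2 + 0) = -5411/2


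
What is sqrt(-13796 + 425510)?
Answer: 3*sqrt(45746) ≈ 641.65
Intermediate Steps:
sqrt(-13796 + 425510) = sqrt(411714) = 3*sqrt(45746)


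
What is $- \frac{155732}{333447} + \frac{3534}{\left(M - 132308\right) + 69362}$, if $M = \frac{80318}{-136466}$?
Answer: $- \frac{749280207804998}{1432166394596919} \approx -0.52318$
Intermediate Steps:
$M = - \frac{40159}{68233}$ ($M = 80318 \left(- \frac{1}{136466}\right) = - \frac{40159}{68233} \approx -0.58856$)
$- \frac{155732}{333447} + \frac{3534}{\left(M - 132308\right) + 69362} = - \frac{155732}{333447} + \frac{3534}{\left(- \frac{40159}{68233} - 132308\right) + 69362} = \left(-155732\right) \frac{1}{333447} + \frac{3534}{- \frac{9027811923}{68233} + 69362} = - \frac{155732}{333447} + \frac{3534}{- \frac{4295034577}{68233}} = - \frac{155732}{333447} + 3534 \left(- \frac{68233}{4295034577}\right) = - \frac{155732}{333447} - \frac{241135422}{4295034577} = - \frac{749280207804998}{1432166394596919}$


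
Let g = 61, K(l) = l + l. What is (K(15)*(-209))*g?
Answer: -382470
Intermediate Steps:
K(l) = 2*l
(K(15)*(-209))*g = ((2*15)*(-209))*61 = (30*(-209))*61 = -6270*61 = -382470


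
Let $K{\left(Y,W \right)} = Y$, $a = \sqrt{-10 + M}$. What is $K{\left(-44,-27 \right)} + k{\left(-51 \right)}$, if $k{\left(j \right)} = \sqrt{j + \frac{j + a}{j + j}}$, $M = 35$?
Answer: $-44 + \frac{i \sqrt{131478}}{51} \approx -44.0 + 7.1098 i$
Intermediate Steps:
$a = 5$ ($a = \sqrt{-10 + 35} = \sqrt{25} = 5$)
$k{\left(j \right)} = \sqrt{j + \frac{5 + j}{2 j}}$ ($k{\left(j \right)} = \sqrt{j + \frac{j + 5}{j + j}} = \sqrt{j + \frac{5 + j}{2 j}}$)
$K{\left(-44,-27 \right)} + k{\left(-51 \right)} = -44 + \frac{\sqrt{2 + 4 \left(-51\right) + \frac{10}{-51}}}{2} = -44 + \frac{\sqrt{2 - 204 + 10 \left(- \frac{1}{51}\right)}}{2} = -44 + \frac{\sqrt{2 - 204 - \frac{10}{51}}}{2} = -44 + \frac{\sqrt{- \frac{10312}{51}}}{2} = -44 + \frac{\frac{2}{51} i \sqrt{131478}}{2} = -44 + \frac{i \sqrt{131478}}{51}$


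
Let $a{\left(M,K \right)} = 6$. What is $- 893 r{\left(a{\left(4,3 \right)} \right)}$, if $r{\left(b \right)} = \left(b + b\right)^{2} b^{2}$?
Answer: $-4629312$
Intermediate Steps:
$r{\left(b \right)} = 4 b^{4}$ ($r{\left(b \right)} = \left(2 b\right)^{2} b^{2} = 4 b^{2} b^{2} = 4 b^{4}$)
$- 893 r{\left(a{\left(4,3 \right)} \right)} = - 893 \cdot 4 \cdot 6^{4} = - 893 \cdot 4 \cdot 1296 = \left(-893\right) 5184 = -4629312$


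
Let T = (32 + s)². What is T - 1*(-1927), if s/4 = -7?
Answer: 1943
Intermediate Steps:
s = -28 (s = 4*(-7) = -28)
T = 16 (T = (32 - 28)² = 4² = 16)
T - 1*(-1927) = 16 - 1*(-1927) = 16 + 1927 = 1943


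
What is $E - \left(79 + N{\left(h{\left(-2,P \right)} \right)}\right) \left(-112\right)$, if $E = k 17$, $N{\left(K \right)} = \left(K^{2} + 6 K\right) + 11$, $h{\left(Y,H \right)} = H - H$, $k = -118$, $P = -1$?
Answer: $8074$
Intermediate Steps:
$h{\left(Y,H \right)} = 0$
$N{\left(K \right)} = 11 + K^{2} + 6 K$
$E = -2006$ ($E = \left(-118\right) 17 = -2006$)
$E - \left(79 + N{\left(h{\left(-2,P \right)} \right)}\right) \left(-112\right) = -2006 - \left(79 + \left(11 + 0^{2} + 6 \cdot 0\right)\right) \left(-112\right) = -2006 - \left(79 + \left(11 + 0 + 0\right)\right) \left(-112\right) = -2006 - \left(79 + 11\right) \left(-112\right) = -2006 - 90 \left(-112\right) = -2006 - -10080 = -2006 + 10080 = 8074$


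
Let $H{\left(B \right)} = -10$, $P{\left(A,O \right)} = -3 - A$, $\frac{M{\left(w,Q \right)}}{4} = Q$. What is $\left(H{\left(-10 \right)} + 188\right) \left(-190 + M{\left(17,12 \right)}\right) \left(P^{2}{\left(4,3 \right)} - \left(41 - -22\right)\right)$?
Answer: $353864$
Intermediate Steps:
$M{\left(w,Q \right)} = 4 Q$
$\left(H{\left(-10 \right)} + 188\right) \left(-190 + M{\left(17,12 \right)}\right) \left(P^{2}{\left(4,3 \right)} - \left(41 - -22\right)\right) = \left(-10 + 188\right) \left(-190 + 4 \cdot 12\right) \left(\left(-3 - 4\right)^{2} - \left(41 - -22\right)\right) = 178 \left(-190 + 48\right) \left(\left(-3 - 4\right)^{2} - \left(41 + 22\right)\right) = 178 \left(-142\right) \left(\left(-7\right)^{2} - 63\right) = - 25276 \left(49 - 63\right) = \left(-25276\right) \left(-14\right) = 353864$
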